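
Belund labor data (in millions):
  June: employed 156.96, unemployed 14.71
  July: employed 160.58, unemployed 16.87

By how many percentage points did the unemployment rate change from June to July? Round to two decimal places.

June: labor force = 156.96 + 14.71 = 171.67; u = 14.71/171.67 = 8.57%.
July: labor force = 160.58 + 16.87 = 177.45; u = 16.87/177.45 = 9.51%.
Change = 9.51% − 8.57% = +0.94 pp.

The unemployment rate changed by +0.94 percentage points.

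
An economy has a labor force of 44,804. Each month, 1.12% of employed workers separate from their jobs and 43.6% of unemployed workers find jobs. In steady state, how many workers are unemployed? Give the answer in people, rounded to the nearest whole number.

Steady-state unemployment rate u* = s/(s+f) = 1.12/(1.12+43.6) = 0.025045.
Unemployed = u* × labor force = 0.025045 × 44,804 ≈ 1,122.

About 1,122 are unemployed in steady state.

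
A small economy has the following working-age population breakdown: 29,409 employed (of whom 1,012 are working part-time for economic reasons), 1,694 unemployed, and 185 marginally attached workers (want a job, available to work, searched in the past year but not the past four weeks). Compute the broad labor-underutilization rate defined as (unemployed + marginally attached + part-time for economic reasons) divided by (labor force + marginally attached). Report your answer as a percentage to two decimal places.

Labor force = 29,409 + 1,694 = 31,103.
Numerator = 1,694 + 185 + 1,012 = 2,891.
Denominator = 31,103 + 185 = 31,288.
Broad rate = 2,891 / 31,288 = 9.24%.

Broad underutilization rate ≈ 9.24%.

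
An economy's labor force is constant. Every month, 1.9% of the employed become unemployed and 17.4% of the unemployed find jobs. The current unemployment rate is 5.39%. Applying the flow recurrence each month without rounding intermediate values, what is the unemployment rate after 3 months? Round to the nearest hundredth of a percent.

Unemployment rate after three months ≈ 7.50%.

With a fixed labor force, u_{t+1} = u_t + s·(1−u_t) − f·u_t = u_t·(1−s−f) + s.
Here 1−s−f = 0.807 and s = 0.019.
u_1 = 0.053900 × 0.807 + 0.019 = 0.062497.
u_2 = 0.062497 × 0.807 + 0.019 = 0.069435.
u_3 = 0.069435 × 0.807 + 0.019 = 0.075034.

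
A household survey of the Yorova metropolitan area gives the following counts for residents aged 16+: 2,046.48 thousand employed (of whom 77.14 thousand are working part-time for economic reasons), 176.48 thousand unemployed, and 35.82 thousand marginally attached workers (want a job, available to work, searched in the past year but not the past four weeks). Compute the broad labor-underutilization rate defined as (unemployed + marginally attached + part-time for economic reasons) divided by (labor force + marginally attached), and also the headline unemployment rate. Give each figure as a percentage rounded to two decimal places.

Broad underutilization rate ≈ 12.81%; headline unemployment rate ≈ 7.94%.

Labor force = 2,046.48 + 176.48 = 2,222.96 thousand.
Numerator = 176.48 + 35.82 + 77.14 = 289.44 thousand.
Denominator = 2,222.96 + 35.82 = 2,258.78 thousand.
Broad rate = 289.44 / 2,258.78 = 12.81%.
Headline unemployment rate = 176.48 / 2,222.96 = 7.94%.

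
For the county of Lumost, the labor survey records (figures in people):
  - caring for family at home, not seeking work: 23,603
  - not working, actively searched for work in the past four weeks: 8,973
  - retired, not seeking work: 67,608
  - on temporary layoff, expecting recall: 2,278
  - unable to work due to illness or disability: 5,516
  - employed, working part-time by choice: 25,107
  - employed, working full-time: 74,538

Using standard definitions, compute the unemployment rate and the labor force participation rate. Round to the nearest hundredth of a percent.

Unemployment rate ≈ 10.15%; labor force participation rate ≈ 53.41%.

Employed = 25,107 + 74,538 = 99,645.
Unemployed = 8,973 + 2,278 = 11,251 (jobless and actively searching, or on temporary layoff).
Labor force = 99,645 + 11,251 = 110,896.
Not in labor force = 23,603 + 67,608 + 5,516 = 96,727 (those not working and not actively searching are outside the labor force).
Civilian working-age population = 110,896 + 96,727 = 207,623.
Unemployment rate = 11,251 / 110,896 = 10.15%.
Labor force participation rate = 110,896 / 207,623 = 53.41%.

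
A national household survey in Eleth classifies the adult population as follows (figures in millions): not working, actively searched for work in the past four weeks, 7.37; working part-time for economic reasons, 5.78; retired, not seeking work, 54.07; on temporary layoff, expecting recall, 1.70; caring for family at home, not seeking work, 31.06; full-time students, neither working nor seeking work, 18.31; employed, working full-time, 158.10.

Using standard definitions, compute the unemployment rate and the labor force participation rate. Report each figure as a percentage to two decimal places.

Employed = 5.78 + 158.10 = 163.88 million (anyone who worked, including part-time for economic reasons, counts as employed).
Unemployed = 7.37 + 1.70 = 9.07 million (jobless and actively searching, or on temporary layoff).
Labor force = 163.88 + 9.07 = 172.95 million.
Not in labor force = 54.07 + 31.06 + 18.31 = 103.44 million (those not working and not actively searching are outside the labor force).
Civilian working-age population = 172.95 + 103.44 = 276.39 million.
Unemployment rate = 9.07 / 172.95 = 5.24%.
Labor force participation rate = 172.95 / 276.39 = 62.57%.

Unemployment rate ≈ 5.24%; labor force participation rate ≈ 62.57%.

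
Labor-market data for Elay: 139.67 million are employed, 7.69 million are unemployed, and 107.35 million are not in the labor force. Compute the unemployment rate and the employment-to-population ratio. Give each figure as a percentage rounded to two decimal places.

Unemployment rate ≈ 5.22%; employment-population ratio ≈ 54.83%.

Labor force = employed + unemployed = 139.67 + 7.69 = 147.36 million.
Working-age population = 147.36 + 107.35 = 254.71 million.
Unemployment rate = 7.69 / 147.36 = 5.22%.
Employment-population ratio = 139.67 / 254.71 = 54.83%.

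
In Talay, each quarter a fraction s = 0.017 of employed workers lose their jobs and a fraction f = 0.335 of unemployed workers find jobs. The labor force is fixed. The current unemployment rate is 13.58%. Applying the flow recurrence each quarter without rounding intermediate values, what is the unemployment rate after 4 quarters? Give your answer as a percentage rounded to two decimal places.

Unemployment rate after four quarters ≈ 6.37%.

With a fixed labor force, u_{t+1} = u_t + s·(1−u_t) − f·u_t = u_t·(1−s−f) + s.
Here 1−s−f = 0.648 and s = 0.017.
u_1 = 0.135800 × 0.648 + 0.017 = 0.104998.
u_2 = 0.104998 × 0.648 + 0.017 = 0.085039.
u_3 = 0.085039 × 0.648 + 0.017 = 0.072105.
u_4 = 0.072105 × 0.648 + 0.017 = 0.063724.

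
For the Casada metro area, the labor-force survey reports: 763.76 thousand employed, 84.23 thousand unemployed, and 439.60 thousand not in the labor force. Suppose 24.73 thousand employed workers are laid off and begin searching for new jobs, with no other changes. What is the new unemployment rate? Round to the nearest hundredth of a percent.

Initially, labor force = 763.76 + 84.23 = 847.99 thousand, so u = 84.23/847.99 = 9.93%.
After the change, employed falls and unemployed rises by 24.73; labor force unchanged → E = 739.03, U = 108.96, labor force = 847.99 thousand.
New unemployment rate = 108.96 / 847.99 = 12.85%.

New unemployment rate ≈ 12.85%.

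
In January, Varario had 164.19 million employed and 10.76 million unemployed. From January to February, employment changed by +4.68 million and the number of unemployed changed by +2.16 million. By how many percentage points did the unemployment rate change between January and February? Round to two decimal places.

January: labor force = 164.19 + 10.76 = 174.95; u = 10.76/174.95 = 6.15%.
February: labor force = 168.87 + 12.92 = 181.79; u = 12.92/181.79 = 7.11%.
Change = 7.11% − 6.15% = +0.96 pp.

The unemployment rate changed by +0.96 percentage points.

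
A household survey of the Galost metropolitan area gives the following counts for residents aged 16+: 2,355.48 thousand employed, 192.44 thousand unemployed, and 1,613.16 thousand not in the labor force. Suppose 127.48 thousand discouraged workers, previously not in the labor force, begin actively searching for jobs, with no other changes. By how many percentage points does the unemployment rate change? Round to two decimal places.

Initially, labor force = 2,355.48 + 192.44 = 2,547.92 thousand, so u = 192.44/2,547.92 = 7.55%.
After the change, unemployed and labor force both rise by 127.48 → E = 2,355.48, U = 319.92, labor force = 2,675.40 thousand.
New unemployment rate = 319.92 / 2,675.40 = 11.96%.
Change = 11.96% − 7.55% = +4.41 percentage points.

The unemployment rate changes by +4.41 percentage points.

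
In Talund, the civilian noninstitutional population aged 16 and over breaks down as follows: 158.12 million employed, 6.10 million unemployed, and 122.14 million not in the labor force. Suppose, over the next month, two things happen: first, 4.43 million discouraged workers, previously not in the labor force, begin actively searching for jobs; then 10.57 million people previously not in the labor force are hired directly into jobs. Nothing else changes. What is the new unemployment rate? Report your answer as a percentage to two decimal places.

New unemployment rate ≈ 5.88%.

Initially, labor force = 158.12 + 6.10 = 164.22 million, so u = 6.10/164.22 = 3.71%.
After the first change, unemployed and labor force both rise by 4.43 → E = 158.12, U = 10.53, labor force = 168.65 million.
After the second change, employed and labor force both rise by 10.57; unemployed unchanged → E = 168.69, U = 10.53, labor force = 179.22 million.
New unemployment rate = 10.53 / 179.22 = 5.88%.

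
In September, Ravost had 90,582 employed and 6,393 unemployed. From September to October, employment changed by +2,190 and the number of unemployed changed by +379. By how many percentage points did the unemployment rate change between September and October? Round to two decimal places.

The unemployment rate changed by +0.21 percentage points.

September: labor force = 90,582 + 6,393 = 96,975; u = 6,393/96,975 = 6.59%.
October: labor force = 92,772 + 6,772 = 99,544; u = 6,772/99,544 = 6.80%.
Change = 6.80% − 6.59% = +0.21 pp.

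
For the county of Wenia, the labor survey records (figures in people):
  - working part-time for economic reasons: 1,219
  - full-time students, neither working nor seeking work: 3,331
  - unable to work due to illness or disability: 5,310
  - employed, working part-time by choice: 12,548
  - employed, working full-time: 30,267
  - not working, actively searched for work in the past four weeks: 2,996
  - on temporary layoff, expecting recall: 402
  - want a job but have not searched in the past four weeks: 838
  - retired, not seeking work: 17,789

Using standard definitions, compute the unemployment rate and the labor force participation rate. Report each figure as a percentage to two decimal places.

Employed = 1,219 + 12,548 + 30,267 = 44,034 (anyone who worked, including part-time for economic reasons, counts as employed).
Unemployed = 2,996 + 402 = 3,398 (jobless and actively searching, or on temporary layoff).
Labor force = 44,034 + 3,398 = 47,432.
Not in labor force = 3,331 + 5,310 + 838 + 17,789 = 27,268 (those not working and not actively searching are outside the labor force — including those who want a job but have given up searching).
Civilian working-age population = 47,432 + 27,268 = 74,700.
Unemployment rate = 3,398 / 47,432 = 7.16%.
Labor force participation rate = 47,432 / 74,700 = 63.50%.

Unemployment rate ≈ 7.16%; labor force participation rate ≈ 63.50%.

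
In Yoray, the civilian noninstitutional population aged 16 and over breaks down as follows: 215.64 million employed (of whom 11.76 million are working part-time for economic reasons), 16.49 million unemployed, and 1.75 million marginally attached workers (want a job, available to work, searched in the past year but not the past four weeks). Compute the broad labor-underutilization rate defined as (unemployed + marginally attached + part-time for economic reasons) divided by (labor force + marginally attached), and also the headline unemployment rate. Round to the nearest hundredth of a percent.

Broad underutilization rate ≈ 12.83%; headline unemployment rate ≈ 7.10%.

Labor force = 215.64 + 16.49 = 232.13 million.
Numerator = 16.49 + 1.75 + 11.76 = 30.00 million.
Denominator = 232.13 + 1.75 = 233.88 million.
Broad rate = 30.00 / 233.88 = 12.83%.
Headline unemployment rate = 16.49 / 232.13 = 7.10%.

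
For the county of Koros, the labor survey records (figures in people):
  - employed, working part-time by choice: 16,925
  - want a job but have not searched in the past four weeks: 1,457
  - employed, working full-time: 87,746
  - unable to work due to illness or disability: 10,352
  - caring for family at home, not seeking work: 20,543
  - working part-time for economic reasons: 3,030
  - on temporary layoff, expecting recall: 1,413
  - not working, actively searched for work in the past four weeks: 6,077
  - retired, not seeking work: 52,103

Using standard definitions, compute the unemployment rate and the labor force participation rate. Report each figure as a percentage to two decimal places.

Unemployment rate ≈ 6.50%; labor force participation rate ≈ 57.70%.

Employed = 16,925 + 87,746 + 3,030 = 107,701 (anyone who worked, including part-time for economic reasons, counts as employed).
Unemployed = 1,413 + 6,077 = 7,490 (jobless and actively searching, or on temporary layoff).
Labor force = 107,701 + 7,490 = 115,191.
Not in labor force = 1,457 + 10,352 + 20,543 + 52,103 = 84,455 (those not working and not actively searching are outside the labor force — including those who want a job but have given up searching).
Civilian working-age population = 115,191 + 84,455 = 199,646.
Unemployment rate = 7,490 / 115,191 = 6.50%.
Labor force participation rate = 115,191 / 199,646 = 57.70%.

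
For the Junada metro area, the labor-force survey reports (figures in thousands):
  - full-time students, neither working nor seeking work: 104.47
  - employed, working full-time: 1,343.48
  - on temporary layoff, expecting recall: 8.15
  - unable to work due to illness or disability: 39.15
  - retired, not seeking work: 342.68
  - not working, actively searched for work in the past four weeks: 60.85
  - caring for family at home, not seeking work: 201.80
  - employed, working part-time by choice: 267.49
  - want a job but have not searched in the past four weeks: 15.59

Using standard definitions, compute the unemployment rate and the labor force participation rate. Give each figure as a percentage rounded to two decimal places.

Employed = 1,343.48 + 267.49 = 1,610.97 thousand.
Unemployed = 8.15 + 60.85 = 69.00 thousand (jobless and actively searching, or on temporary layoff).
Labor force = 1,610.97 + 69.00 = 1,679.97 thousand.
Not in labor force = 104.47 + 39.15 + 342.68 + 201.80 + 15.59 = 703.69 thousand (those not working and not actively searching are outside the labor force — including those who want a job but have given up searching).
Civilian working-age population = 1,679.97 + 703.69 = 2,383.66 thousand.
Unemployment rate = 69.00 / 1,679.97 = 4.11%.
Labor force participation rate = 1,679.97 / 2,383.66 = 70.48%.

Unemployment rate ≈ 4.11%; labor force participation rate ≈ 70.48%.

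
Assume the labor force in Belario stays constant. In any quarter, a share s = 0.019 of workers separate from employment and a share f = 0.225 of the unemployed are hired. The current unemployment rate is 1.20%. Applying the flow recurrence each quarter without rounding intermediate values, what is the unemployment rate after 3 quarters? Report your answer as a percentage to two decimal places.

With a fixed labor force, u_{t+1} = u_t + s·(1−u_t) − f·u_t = u_t·(1−s−f) + s.
Here 1−s−f = 0.756 and s = 0.019.
u_1 = 0.012000 × 0.756 + 0.019 = 0.028072.
u_2 = 0.028072 × 0.756 + 0.019 = 0.040222.
u_3 = 0.040222 × 0.756 + 0.019 = 0.049408.

Unemployment rate after three quarters ≈ 4.94%.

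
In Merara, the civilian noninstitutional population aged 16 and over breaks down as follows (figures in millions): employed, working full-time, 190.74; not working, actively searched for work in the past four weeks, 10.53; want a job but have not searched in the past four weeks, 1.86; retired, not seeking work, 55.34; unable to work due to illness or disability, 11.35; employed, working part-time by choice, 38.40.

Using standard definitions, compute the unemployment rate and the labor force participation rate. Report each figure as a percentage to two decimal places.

Unemployment rate ≈ 4.39%; labor force participation rate ≈ 77.76%.

Employed = 190.74 + 38.40 = 229.14 million.
Unemployed = 10.53 million.
Labor force = 229.14 + 10.53 = 239.67 million.
Not in labor force = 1.86 + 55.34 + 11.35 = 68.55 million (those not working and not actively searching are outside the labor force — including those who want a job but have given up searching).
Civilian working-age population = 239.67 + 68.55 = 308.22 million.
Unemployment rate = 10.53 / 239.67 = 4.39%.
Labor force participation rate = 239.67 / 308.22 = 77.76%.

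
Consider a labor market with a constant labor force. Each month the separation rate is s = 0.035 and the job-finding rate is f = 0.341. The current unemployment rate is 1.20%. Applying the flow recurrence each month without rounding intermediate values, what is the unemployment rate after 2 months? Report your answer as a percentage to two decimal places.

Unemployment rate after two months ≈ 6.15%.

With a fixed labor force, u_{t+1} = u_t + s·(1−u_t) − f·u_t = u_t·(1−s−f) + s.
Here 1−s−f = 0.624 and s = 0.035.
u_1 = 0.012000 × 0.624 + 0.035 = 0.042488.
u_2 = 0.042488 × 0.624 + 0.035 = 0.061513.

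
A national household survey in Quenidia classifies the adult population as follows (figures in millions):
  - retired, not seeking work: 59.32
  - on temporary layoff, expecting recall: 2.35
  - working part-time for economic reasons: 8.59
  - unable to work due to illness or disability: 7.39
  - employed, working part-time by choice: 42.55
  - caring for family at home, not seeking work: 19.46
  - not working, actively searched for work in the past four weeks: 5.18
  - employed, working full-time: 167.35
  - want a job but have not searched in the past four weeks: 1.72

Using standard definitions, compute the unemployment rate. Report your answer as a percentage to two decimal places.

Employed = 8.59 + 42.55 + 167.35 = 218.49 million (anyone who worked, including part-time for economic reasons, counts as employed).
Unemployed = 2.35 + 5.18 = 7.53 million (jobless and actively searching, or on temporary layoff).
Labor force = 218.49 + 7.53 = 226.02 million.
Unemployment rate = 7.53 / 226.02 = 3.33%.

Unemployment rate ≈ 3.33%.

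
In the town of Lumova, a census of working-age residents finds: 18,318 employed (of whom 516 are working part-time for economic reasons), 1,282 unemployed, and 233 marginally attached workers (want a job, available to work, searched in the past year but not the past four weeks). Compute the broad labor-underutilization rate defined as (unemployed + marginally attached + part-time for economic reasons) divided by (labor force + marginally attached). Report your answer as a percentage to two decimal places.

Labor force = 18,318 + 1,282 = 19,600.
Numerator = 1,282 + 233 + 516 = 2,031.
Denominator = 19,600 + 233 = 19,833.
Broad rate = 2,031 / 19,833 = 10.24%.

Broad underutilization rate ≈ 10.24%.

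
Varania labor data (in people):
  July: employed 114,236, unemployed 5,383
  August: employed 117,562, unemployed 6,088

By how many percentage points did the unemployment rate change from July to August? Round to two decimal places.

The unemployment rate changed by +0.42 percentage points.

July: labor force = 114,236 + 5,383 = 119,619; u = 5,383/119,619 = 4.50%.
August: labor force = 117,562 + 6,088 = 123,650; u = 6,088/123,650 = 4.92%.
Change = 4.92% − 4.50% = +0.42 pp.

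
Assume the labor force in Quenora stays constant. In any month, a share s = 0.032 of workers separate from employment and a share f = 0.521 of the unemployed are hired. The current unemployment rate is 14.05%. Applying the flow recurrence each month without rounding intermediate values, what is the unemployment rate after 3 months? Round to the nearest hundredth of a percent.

With a fixed labor force, u_{t+1} = u_t + s·(1−u_t) − f·u_t = u_t·(1−s−f) + s.
Here 1−s−f = 0.447 and s = 0.032.
u_1 = 0.140500 × 0.447 + 0.032 = 0.094804.
u_2 = 0.094804 × 0.447 + 0.032 = 0.074377.
u_3 = 0.074377 × 0.447 + 0.032 = 0.065247.

Unemployment rate after three months ≈ 6.52%.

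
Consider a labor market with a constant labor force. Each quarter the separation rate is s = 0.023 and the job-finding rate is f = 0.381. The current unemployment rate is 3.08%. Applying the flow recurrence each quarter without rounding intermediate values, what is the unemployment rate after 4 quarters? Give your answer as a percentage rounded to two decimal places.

Unemployment rate after four quarters ≈ 5.36%.

With a fixed labor force, u_{t+1} = u_t + s·(1−u_t) − f·u_t = u_t·(1−s−f) + s.
Here 1−s−f = 0.596 and s = 0.023.
u_1 = 0.030800 × 0.596 + 0.023 = 0.041357.
u_2 = 0.041357 × 0.596 + 0.023 = 0.047649.
u_3 = 0.047649 × 0.596 + 0.023 = 0.051399.
u_4 = 0.051399 × 0.596 + 0.023 = 0.053634.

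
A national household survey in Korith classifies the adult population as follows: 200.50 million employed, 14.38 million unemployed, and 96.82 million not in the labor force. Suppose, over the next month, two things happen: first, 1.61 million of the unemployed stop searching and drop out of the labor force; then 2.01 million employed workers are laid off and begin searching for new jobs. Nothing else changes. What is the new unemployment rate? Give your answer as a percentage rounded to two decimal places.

Initially, labor force = 200.50 + 14.38 = 214.88 million, so u = 14.38/214.88 = 6.69%.
After the first change, unemployed and labor force both fall by 1.61 → E = 200.50, U = 12.77, labor force = 213.27 million.
After the second change, employed falls and unemployed rises by 2.01; labor force unchanged → E = 198.49, U = 14.78, labor force = 213.27 million.
New unemployment rate = 14.78 / 213.27 = 6.93%.

New unemployment rate ≈ 6.93%.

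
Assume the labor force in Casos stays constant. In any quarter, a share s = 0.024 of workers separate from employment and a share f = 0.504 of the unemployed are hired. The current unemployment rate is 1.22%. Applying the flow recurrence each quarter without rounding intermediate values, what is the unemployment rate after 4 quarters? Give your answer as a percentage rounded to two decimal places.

Unemployment rate after four quarters ≈ 4.38%.

With a fixed labor force, u_{t+1} = u_t + s·(1−u_t) − f·u_t = u_t·(1−s−f) + s.
Here 1−s−f = 0.472 and s = 0.024.
u_1 = 0.012200 × 0.472 + 0.024 = 0.029758.
u_2 = 0.029758 × 0.472 + 0.024 = 0.038046.
u_3 = 0.038046 × 0.472 + 0.024 = 0.041958.
u_4 = 0.041958 × 0.472 + 0.024 = 0.043804.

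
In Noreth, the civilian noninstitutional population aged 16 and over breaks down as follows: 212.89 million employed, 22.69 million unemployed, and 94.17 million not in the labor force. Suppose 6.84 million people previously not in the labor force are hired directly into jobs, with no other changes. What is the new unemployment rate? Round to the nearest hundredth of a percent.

Initially, labor force = 212.89 + 22.69 = 235.58 million, so u = 22.69/235.58 = 9.63%.
After the change, employed and labor force both rise by 6.84; unemployed unchanged → E = 219.73, U = 22.69, labor force = 242.42 million.
New unemployment rate = 22.69 / 242.42 = 9.36%.

New unemployment rate ≈ 9.36%.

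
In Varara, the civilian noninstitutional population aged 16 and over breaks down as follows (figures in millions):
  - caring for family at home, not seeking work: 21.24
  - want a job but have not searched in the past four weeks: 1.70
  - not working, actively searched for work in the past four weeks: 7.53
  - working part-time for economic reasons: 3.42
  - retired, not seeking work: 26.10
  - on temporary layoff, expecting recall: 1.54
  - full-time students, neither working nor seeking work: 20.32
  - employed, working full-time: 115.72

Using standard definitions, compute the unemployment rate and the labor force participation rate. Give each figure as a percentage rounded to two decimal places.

Employed = 3.42 + 115.72 = 119.14 million (anyone who worked, including part-time for economic reasons, counts as employed).
Unemployed = 7.53 + 1.54 = 9.07 million (jobless and actively searching, or on temporary layoff).
Labor force = 119.14 + 9.07 = 128.21 million.
Not in labor force = 21.24 + 1.70 + 26.10 + 20.32 = 69.36 million (those not working and not actively searching are outside the labor force — including those who want a job but have given up searching).
Civilian working-age population = 128.21 + 69.36 = 197.57 million.
Unemployment rate = 9.07 / 128.21 = 7.07%.
Labor force participation rate = 128.21 / 197.57 = 64.89%.

Unemployment rate ≈ 7.07%; labor force participation rate ≈ 64.89%.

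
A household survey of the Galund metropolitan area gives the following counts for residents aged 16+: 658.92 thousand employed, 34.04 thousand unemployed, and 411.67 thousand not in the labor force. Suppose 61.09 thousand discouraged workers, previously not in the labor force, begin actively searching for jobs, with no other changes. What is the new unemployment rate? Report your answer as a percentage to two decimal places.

New unemployment rate ≈ 12.62%.

Initially, labor force = 658.92 + 34.04 = 692.96 thousand, so u = 34.04/692.96 = 4.91%.
After the change, unemployed and labor force both rise by 61.09 → E = 658.92, U = 95.13, labor force = 754.05 thousand.
New unemployment rate = 95.13 / 754.05 = 12.62%.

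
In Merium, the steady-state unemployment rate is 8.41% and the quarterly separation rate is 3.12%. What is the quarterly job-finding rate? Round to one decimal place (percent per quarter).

Job-finding rate ≈ 34.0% per quarter.

From u* = s/(s+f): f = s·(1−u)/u.
f = 3.12 × (1 − 0.0841) / 0.0841 = 2.8576 / 0.0841 ≈ 34.0% per quarter.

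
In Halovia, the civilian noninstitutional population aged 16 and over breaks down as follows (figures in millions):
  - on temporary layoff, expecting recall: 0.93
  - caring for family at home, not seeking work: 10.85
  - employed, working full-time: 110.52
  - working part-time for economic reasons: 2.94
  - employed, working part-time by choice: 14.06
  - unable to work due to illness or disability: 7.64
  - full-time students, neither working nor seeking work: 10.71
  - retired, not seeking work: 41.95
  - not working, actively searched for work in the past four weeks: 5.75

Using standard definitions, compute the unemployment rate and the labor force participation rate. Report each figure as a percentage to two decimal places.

Employed = 110.52 + 2.94 + 14.06 = 127.52 million (anyone who worked, including part-time for economic reasons, counts as employed).
Unemployed = 0.93 + 5.75 = 6.68 million (jobless and actively searching, or on temporary layoff).
Labor force = 127.52 + 6.68 = 134.20 million.
Not in labor force = 10.85 + 7.64 + 10.71 + 41.95 = 71.15 million (those not working and not actively searching are outside the labor force).
Civilian working-age population = 134.20 + 71.15 = 205.35 million.
Unemployment rate = 6.68 / 134.20 = 4.98%.
Labor force participation rate = 134.20 / 205.35 = 65.35%.

Unemployment rate ≈ 4.98%; labor force participation rate ≈ 65.35%.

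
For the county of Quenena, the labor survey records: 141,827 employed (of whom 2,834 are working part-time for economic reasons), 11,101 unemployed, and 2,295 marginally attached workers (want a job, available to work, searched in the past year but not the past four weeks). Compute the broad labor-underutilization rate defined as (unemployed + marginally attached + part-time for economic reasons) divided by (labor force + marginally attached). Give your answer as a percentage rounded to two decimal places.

Labor force = 141,827 + 11,101 = 152,928.
Numerator = 11,101 + 2,295 + 2,834 = 16,230.
Denominator = 152,928 + 2,295 = 155,223.
Broad rate = 16,230 / 155,223 = 10.46%.

Broad underutilization rate ≈ 10.46%.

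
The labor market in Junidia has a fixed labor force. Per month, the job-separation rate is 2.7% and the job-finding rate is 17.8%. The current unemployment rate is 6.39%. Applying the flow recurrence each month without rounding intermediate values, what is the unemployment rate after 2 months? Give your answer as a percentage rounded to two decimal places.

With a fixed labor force, u_{t+1} = u_t + s·(1−u_t) − f·u_t = u_t·(1−s−f) + s.
Here 1−s−f = 0.795 and s = 0.027.
u_1 = 0.063900 × 0.795 + 0.027 = 0.077800.
u_2 = 0.077800 × 0.795 + 0.027 = 0.088851.

Unemployment rate after two months ≈ 8.89%.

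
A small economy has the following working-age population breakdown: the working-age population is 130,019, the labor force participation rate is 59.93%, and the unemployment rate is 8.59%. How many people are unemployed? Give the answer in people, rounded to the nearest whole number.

Labor force = 0.5993 × 130,019 = 77,920.
Unemployed = 0.0859 × 77,920 ≈ 6,693.

About 6,693 are unemployed.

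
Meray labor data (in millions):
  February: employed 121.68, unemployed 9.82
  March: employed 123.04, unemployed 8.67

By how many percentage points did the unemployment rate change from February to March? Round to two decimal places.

The unemployment rate changed by −0.89 percentage points.

February: labor force = 121.68 + 9.82 = 131.50; u = 9.82/131.50 = 7.47%.
March: labor force = 123.04 + 8.67 = 131.71; u = 8.67/131.71 = 6.58%.
Change = 6.58% − 7.47% = −0.89 pp.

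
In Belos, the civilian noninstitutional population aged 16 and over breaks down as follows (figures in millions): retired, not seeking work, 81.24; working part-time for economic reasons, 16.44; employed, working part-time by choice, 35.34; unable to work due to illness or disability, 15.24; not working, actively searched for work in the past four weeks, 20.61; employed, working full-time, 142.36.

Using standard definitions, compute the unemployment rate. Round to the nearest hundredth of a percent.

Employed = 16.44 + 35.34 + 142.36 = 194.14 million (anyone who worked, including part-time for economic reasons, counts as employed).
Unemployed = 20.61 million.
Labor force = 194.14 + 20.61 = 214.75 million.
Unemployment rate = 20.61 / 214.75 = 9.60%.

Unemployment rate ≈ 9.60%.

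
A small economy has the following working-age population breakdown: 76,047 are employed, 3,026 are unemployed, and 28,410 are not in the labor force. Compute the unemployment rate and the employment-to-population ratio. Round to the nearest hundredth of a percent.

Unemployment rate ≈ 3.83%; employment-population ratio ≈ 70.75%.

Labor force = employed + unemployed = 76,047 + 3,026 = 79,073.
Working-age population = 79,073 + 28,410 = 107,483.
Unemployment rate = 3,026 / 79,073 = 3.83%.
Employment-population ratio = 76,047 / 107,483 = 70.75%.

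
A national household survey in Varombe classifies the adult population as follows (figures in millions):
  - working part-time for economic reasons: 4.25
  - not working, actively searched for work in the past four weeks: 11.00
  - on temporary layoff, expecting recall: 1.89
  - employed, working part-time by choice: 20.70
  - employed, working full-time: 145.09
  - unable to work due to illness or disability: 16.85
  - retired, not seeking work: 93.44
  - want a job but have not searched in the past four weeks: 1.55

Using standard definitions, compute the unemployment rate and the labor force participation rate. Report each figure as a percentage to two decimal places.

Unemployment rate ≈ 7.05%; labor force participation rate ≈ 62.06%.

Employed = 4.25 + 20.70 + 145.09 = 170.04 million (anyone who worked, including part-time for economic reasons, counts as employed).
Unemployed = 11.00 + 1.89 = 12.89 million (jobless and actively searching, or on temporary layoff).
Labor force = 170.04 + 12.89 = 182.93 million.
Not in labor force = 16.85 + 93.44 + 1.55 = 111.84 million (those not working and not actively searching are outside the labor force — including those who want a job but have given up searching).
Civilian working-age population = 182.93 + 111.84 = 294.77 million.
Unemployment rate = 12.89 / 182.93 = 7.05%.
Labor force participation rate = 182.93 / 294.77 = 62.06%.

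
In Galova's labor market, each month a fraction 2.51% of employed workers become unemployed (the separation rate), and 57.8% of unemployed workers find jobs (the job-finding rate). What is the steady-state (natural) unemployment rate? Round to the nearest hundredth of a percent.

At steady state the flows balance: s·E = f·U, so U/(E+U) = s/(s+f).
u* = 2.51 / (2.51 + 57.8) = 2.51 / 60.31 = 4.16%.

Steady-state unemployment rate ≈ 4.16%.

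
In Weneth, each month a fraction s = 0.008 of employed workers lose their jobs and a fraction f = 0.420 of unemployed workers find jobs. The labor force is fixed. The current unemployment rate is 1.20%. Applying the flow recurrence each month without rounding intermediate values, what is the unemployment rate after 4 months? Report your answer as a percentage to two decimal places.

Unemployment rate after four months ≈ 1.80%.

With a fixed labor force, u_{t+1} = u_t + s·(1−u_t) − f·u_t = u_t·(1−s−f) + s.
Here 1−s−f = 0.572 and s = 0.008.
u_1 = 0.012000 × 0.572 + 0.008 = 0.014864.
u_2 = 0.014864 × 0.572 + 0.008 = 0.016502.
u_3 = 0.016502 × 0.572 + 0.008 = 0.017439.
u_4 = 0.017439 × 0.572 + 0.008 = 0.017975.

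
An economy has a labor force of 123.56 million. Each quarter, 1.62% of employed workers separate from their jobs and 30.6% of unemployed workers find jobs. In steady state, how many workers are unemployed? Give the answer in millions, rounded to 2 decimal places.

About 6.21 million are unemployed in steady state.

Steady-state unemployment rate u* = s/(s+f) = 1.62/(1.62+30.6) = 0.050279.
Unemployed = u* × labor force = 0.050279 × 123.56 ≈ 6.21 million.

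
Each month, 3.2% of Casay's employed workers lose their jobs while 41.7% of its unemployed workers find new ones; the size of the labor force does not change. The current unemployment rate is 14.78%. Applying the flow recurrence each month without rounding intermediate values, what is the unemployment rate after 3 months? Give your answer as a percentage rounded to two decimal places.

With a fixed labor force, u_{t+1} = u_t + s·(1−u_t) − f·u_t = u_t·(1−s−f) + s.
Here 1−s−f = 0.551 and s = 0.032.
u_1 = 0.147800 × 0.551 + 0.032 = 0.113438.
u_2 = 0.113438 × 0.551 + 0.032 = 0.094504.
u_3 = 0.094504 × 0.551 + 0.032 = 0.084072.

Unemployment rate after three months ≈ 8.41%.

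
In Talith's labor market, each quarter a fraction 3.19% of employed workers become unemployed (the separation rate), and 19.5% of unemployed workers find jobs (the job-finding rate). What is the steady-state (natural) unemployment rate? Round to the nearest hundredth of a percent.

Steady-state unemployment rate ≈ 14.06%.

At steady state the flows balance: s·E = f·U, so U/(E+U) = s/(s+f).
u* = 3.19 / (3.19 + 19.5) = 3.19 / 22.69 = 14.06%.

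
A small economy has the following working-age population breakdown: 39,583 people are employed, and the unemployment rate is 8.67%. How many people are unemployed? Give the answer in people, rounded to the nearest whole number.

About 3,758 are unemployed.

Let U be the number unemployed. The labor force is E + U, and U/(E+U) = 0.0867.
So U = 0.0867 × 39,583 / (1 − 0.0867) = 3431.85 / 0.9133 ≈ 3,758.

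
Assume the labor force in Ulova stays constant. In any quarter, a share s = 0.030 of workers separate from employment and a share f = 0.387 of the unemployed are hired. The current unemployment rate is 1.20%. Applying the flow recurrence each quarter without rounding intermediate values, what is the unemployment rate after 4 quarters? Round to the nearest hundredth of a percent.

Unemployment rate after four quarters ≈ 6.50%.

With a fixed labor force, u_{t+1} = u_t + s·(1−u_t) − f·u_t = u_t·(1−s−f) + s.
Here 1−s−f = 0.583 and s = 0.030.
u_1 = 0.012000 × 0.583 + 0.030 = 0.036996.
u_2 = 0.036996 × 0.583 + 0.030 = 0.051569.
u_3 = 0.051569 × 0.583 + 0.030 = 0.060065.
u_4 = 0.060065 × 0.583 + 0.030 = 0.065018.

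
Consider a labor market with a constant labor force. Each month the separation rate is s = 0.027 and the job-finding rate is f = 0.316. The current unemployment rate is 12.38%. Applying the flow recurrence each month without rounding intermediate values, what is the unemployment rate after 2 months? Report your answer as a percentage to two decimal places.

With a fixed labor force, u_{t+1} = u_t + s·(1−u_t) − f·u_t = u_t·(1−s−f) + s.
Here 1−s−f = 0.657 and s = 0.027.
u_1 = 0.123800 × 0.657 + 0.027 = 0.108337.
u_2 = 0.108337 × 0.657 + 0.027 = 0.098177.

Unemployment rate after two months ≈ 9.82%.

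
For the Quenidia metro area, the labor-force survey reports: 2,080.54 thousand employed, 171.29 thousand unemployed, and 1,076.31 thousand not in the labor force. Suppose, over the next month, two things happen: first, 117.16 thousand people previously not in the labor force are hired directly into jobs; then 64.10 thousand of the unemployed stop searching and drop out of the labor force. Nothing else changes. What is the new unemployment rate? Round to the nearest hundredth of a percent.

Initially, labor force = 2,080.54 + 171.29 = 2,251.83 thousand, so u = 171.29/2,251.83 = 7.61%.
After the first change, employed and labor force both rise by 117.16; unemployed unchanged → E = 2,197.70, U = 171.29, labor force = 2,368.99 thousand.
After the second change, unemployed and labor force both fall by 64.10 → E = 2,197.70, U = 107.19, labor force = 2,304.89 thousand.
New unemployment rate = 107.19 / 2,304.89 = 4.65%.

New unemployment rate ≈ 4.65%.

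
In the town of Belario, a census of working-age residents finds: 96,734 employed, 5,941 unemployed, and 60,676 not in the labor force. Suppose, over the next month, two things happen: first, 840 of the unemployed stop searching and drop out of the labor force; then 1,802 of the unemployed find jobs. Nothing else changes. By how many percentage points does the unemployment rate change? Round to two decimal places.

The unemployment rate changes by −2.55 percentage points.

Initially, labor force = 96,734 + 5,941 = 102,675, so u = 5,941/102,675 = 5.79%.
After the first change, unemployed and labor force both fall by 840 → E = 96,734, U = 5,101, labor force = 101,835.
After the second change, unemployed falls and employed rises by 1,802; labor force unchanged → E = 98,536, U = 3,299, labor force = 101,835.
New unemployment rate = 3,299 / 101,835 = 3.24%.
Change = 3.24% − 5.79% = −2.55 percentage points.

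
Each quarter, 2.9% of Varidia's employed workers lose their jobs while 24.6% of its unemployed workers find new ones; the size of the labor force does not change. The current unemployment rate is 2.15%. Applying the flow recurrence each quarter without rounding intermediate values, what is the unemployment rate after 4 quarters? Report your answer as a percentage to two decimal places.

With a fixed labor force, u_{t+1} = u_t + s·(1−u_t) − f·u_t = u_t·(1−s−f) + s.
Here 1−s−f = 0.725 and s = 0.029.
u_1 = 0.021500 × 0.725 + 0.029 = 0.044588.
u_2 = 0.044588 × 0.725 + 0.029 = 0.061326.
u_3 = 0.061326 × 0.725 + 0.029 = 0.073461.
u_4 = 0.073461 × 0.725 + 0.029 = 0.082259.

Unemployment rate after four quarters ≈ 8.23%.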